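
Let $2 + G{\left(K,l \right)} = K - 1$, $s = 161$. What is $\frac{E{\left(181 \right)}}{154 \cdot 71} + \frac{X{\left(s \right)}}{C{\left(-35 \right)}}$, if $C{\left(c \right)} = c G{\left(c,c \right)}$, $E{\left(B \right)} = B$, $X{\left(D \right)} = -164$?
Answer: $- \frac{110889}{1038730} \approx -0.10675$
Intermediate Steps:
$G{\left(K,l \right)} = -3 + K$ ($G{\left(K,l \right)} = -2 + \left(K - 1\right) = -2 + \left(-1 + K\right) = -3 + K$)
$C{\left(c \right)} = c \left(-3 + c\right)$
$\frac{E{\left(181 \right)}}{154 \cdot 71} + \frac{X{\left(s \right)}}{C{\left(-35 \right)}} = \frac{181}{154 \cdot 71} - \frac{164}{\left(-35\right) \left(-3 - 35\right)} = \frac{181}{10934} - \frac{164}{\left(-35\right) \left(-38\right)} = 181 \cdot \frac{1}{10934} - \frac{164}{1330} = \frac{181}{10934} - \frac{82}{665} = - \frac{110889}{1038730}$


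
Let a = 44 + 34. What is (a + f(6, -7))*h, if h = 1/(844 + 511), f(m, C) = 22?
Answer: 20/271 ≈ 0.073801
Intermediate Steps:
a = 78
h = 1/1355 ≈ 0.00073801
(a + f(6, -7))*h = (78 + 22)*(1/1355) = 100*(1/1355) = 20/271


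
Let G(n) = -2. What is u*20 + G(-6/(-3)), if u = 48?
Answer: 958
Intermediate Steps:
u*20 + G(-6/(-3)) = 48*20 - 2 = 960 - 2 = 958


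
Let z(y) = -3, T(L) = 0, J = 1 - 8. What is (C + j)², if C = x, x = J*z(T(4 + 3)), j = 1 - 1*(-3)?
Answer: 625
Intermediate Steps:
J = -7
j = 4 (j = 1 + 3 = 4)
x = 21 (x = -7*(-3) = 21)
C = 21
(C + j)² = (21 + 4)² = 25² = 625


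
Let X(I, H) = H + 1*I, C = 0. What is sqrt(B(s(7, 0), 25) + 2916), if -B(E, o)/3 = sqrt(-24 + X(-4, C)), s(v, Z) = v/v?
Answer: sqrt(2916 - 6*I*sqrt(7)) ≈ 54.0 - 0.147*I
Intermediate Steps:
s(v, Z) = 1
X(I, H) = H + I
B(E, o) = -6*I*sqrt(7) (B(E, o) = -3*sqrt(-24 + (0 - 4)) = -3*sqrt(-24 - 4) = -6*I*sqrt(7))
sqrt(B(s(7, 0), 25) + 2916) = sqrt(-6*I*sqrt(7) + 2916) = sqrt(2916 - 6*I*sqrt(7))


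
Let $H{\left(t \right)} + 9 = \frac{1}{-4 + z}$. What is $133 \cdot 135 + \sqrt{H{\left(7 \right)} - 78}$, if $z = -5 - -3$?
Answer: $17955 + \frac{i \sqrt{3138}}{6} \approx 17955.0 + 9.3363 i$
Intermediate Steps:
$z = -2$ ($z = -5 + 3 = -2$)
$H{\left(t \right)} = - \frac{55}{6}$ ($H{\left(t \right)} = -9 + \frac{1}{-4 - 2} = -9 + \frac{1}{-6} = -9 - \frac{1}{6} = - \frac{55}{6}$)
$133 \cdot 135 + \sqrt{H{\left(7 \right)} - 78} = 133 \cdot 135 + \sqrt{- \frac{55}{6} - 78} = 17955 + \sqrt{- \frac{523}{6}} = 17955 + \frac{i \sqrt{3138}}{6}$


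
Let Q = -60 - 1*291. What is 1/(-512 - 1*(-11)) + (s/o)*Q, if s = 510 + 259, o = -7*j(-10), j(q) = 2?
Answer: 135229405/7014 ≈ 19280.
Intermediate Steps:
o = -14 (o = -7*2 = -14)
Q = -351 (Q = -60 - 291 = -351)
s = 769
1/(-512 - 1*(-11)) + (s/o)*Q = 1/(-512 - 1*(-11)) + (769/(-14))*(-351) = 1/(-512 + 11) + (769*(-1/14))*(-351) = 1/(-501) - 769/14*(-351) = -1/501 + 269919/14 = 135229405/7014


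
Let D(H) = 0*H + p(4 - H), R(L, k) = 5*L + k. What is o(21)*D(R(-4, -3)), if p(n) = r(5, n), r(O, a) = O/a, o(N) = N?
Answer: 35/9 ≈ 3.8889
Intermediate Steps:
R(L, k) = k + 5*L
p(n) = 5/n
D(H) = 5/(4 - H) (D(H) = 0*H + 5/(4 - H) = 0 + 5/(4 - H) = 5/(4 - H))
o(21)*D(R(-4, -3)) = 21*(-5/(-4 + (-3 + 5*(-4)))) = 21*(-5/(-4 + (-3 - 20))) = 21*(-5/(-4 - 23)) = 21*(-5/(-27)) = 21*(-5*(-1/27)) = 21*(5/27) = 35/9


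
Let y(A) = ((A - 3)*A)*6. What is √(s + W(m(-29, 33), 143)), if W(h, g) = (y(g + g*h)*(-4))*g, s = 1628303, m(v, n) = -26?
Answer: I*√43898284897 ≈ 2.0952e+5*I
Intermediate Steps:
y(A) = 6*A*(-3 + A) (y(A) = ((-3 + A)*A)*6 = (A*(-3 + A))*6 = 6*A*(-3 + A))
W(h, g) = -24*g*(g + g*h)*(-3 + g + g*h) (W(h, g) = ((6*(g + g*h)*(-3 + (g + g*h)))*(-4))*g = ((6*(g + g*h)*(-3 + g + g*h))*(-4))*g = (-24*(g + g*h)*(-3 + g + g*h))*g = -24*g*(g + g*h)*(-3 + g + g*h))
√(s + W(m(-29, 33), 143)) = √(1628303 - 24*143²*(1 - 26)*(-3 + 143*(1 - 26))) = √(1628303 - 24*20449*(-25)*(-3 + 143*(-25))) = √(1628303 - 24*20449*(-25)*(-3 - 3575)) = √(1628303 - 24*20449*(-25)*(-3578)) = √(1628303 - 43899913200) = √(-43898284897) = I*√43898284897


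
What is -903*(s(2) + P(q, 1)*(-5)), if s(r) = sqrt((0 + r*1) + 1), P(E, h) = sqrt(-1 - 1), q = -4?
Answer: -903*sqrt(3) + 4515*I*sqrt(2) ≈ -1564.0 + 6385.2*I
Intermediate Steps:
P(E, h) = I*sqrt(2) (P(E, h) = sqrt(-2) = I*sqrt(2))
s(r) = sqrt(1 + r) (s(r) = sqrt((0 + r) + 1) = sqrt(r + 1) = sqrt(1 + r))
-903*(s(2) + P(q, 1)*(-5)) = -903*(sqrt(1 + 2) + (I*sqrt(2))*(-5)) = -903*(sqrt(3) - 5*I*sqrt(2)) = -903*sqrt(3) + 4515*I*sqrt(2)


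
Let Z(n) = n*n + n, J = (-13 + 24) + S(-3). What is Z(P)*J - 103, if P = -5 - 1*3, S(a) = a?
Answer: 345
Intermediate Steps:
P = -8 (P = -5 - 3 = -8)
J = 8 (J = (-13 + 24) - 3 = 11 - 3 = 8)
Z(n) = n + n² (Z(n) = n² + n = n + n²)
Z(P)*J - 103 = -8*(1 - 8)*8 - 103 = -8*(-7)*8 - 103 = 56*8 - 103 = 448 - 103 = 345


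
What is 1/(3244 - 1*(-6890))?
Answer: 1/10134 ≈ 9.8678e-5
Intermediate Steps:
1/(3244 - 1*(-6890)) = 1/(3244 + 6890) = 1/10134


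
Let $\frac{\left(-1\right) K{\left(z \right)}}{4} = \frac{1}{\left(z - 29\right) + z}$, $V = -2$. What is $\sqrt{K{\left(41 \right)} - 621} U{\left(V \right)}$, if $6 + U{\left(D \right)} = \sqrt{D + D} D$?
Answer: $\frac{\sqrt{1744601} \left(4 - 6 i\right)}{53} \approx 99.686 - 149.53 i$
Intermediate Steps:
$U{\left(D \right)} = -6 + \sqrt{2} D^{\frac{3}{2}}$ ($U{\left(D \right)} = -6 + \sqrt{D + D} D = -6 + \sqrt{2 D} D = -6 + \sqrt{2} \sqrt{D} D = -6 + \sqrt{2} D^{\frac{3}{2}}$)
$K{\left(z \right)} = - \frac{4}{-29 + 2 z}$ ($K{\left(z \right)} = - \frac{4}{\left(z - 29\right) + z} = - \frac{4}{\left(-29 + z\right) + z} = - \frac{4}{-29 + 2 z}$)
$\sqrt{K{\left(41 \right)} - 621} U{\left(V \right)} = \sqrt{- \frac{4}{-29 + 2 \cdot 41} - 621} \left(-6 + \sqrt{2} \left(-2\right)^{\frac{3}{2}}\right) = \sqrt{- \frac{4}{-29 + 82} - 621} \left(-6 + \sqrt{2} \left(- 2 i \sqrt{2}\right)\right) = \sqrt{- \frac{4}{53} - 621} \left(-6 - 4 i\right) = \sqrt{- \frac{32917}{53}} \left(-6 - 4 i\right) = \frac{i \sqrt{1744601}}{53} \left(-6 - 4 i\right) = \frac{i \sqrt{1744601} \left(-6 - 4 i\right)}{53}$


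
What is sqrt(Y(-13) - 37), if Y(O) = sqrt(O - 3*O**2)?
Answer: sqrt(-37 + 2*I*sqrt(130)) ≈ 1.7976 + 6.3428*I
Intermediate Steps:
sqrt(Y(-13) - 37) = sqrt(sqrt(-13*(1 - 3*(-13))) - 37) = sqrt(sqrt(-13*(1 + 39)) - 37) = sqrt(sqrt(-13*40) - 37) = sqrt(sqrt(-520) - 37) = sqrt(2*I*sqrt(130) - 37) = sqrt(-37 + 2*I*sqrt(130))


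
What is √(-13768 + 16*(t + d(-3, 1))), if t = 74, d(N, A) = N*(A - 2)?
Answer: 2*I*√3134 ≈ 111.96*I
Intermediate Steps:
d(N, A) = N*(-2 + A)
√(-13768 + 16*(t + d(-3, 1))) = √(-13768 + 16*(74 - 3*(-2 + 1))) = √(-13768 + 16*(74 - 3*(-1))) = √(-13768 + 16*(74 + 3)) = √(-13768 + 16*77) = √(-13768 + 1232) = √(-12536) = 2*I*√3134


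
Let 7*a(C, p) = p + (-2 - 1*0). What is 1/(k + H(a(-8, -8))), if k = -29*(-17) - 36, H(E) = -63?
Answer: 1/394 ≈ 0.0025381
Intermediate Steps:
a(C, p) = -2/7 + p/7 (a(C, p) = (p + (-2 - 1*0))/7 = (p + (-2 + 0))/7 = (p - 2)/7 = (-2 + p)/7 = -2/7 + p/7)
k = 457 (k = 493 - 36 = 457)
1/(k + H(a(-8, -8))) = 1/(457 - 63) = 1/394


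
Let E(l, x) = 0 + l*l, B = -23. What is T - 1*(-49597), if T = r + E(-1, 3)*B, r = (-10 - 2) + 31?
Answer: 49593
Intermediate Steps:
r = 19 (r = -12 + 31 = 19)
E(l, x) = l**2 (E(l, x) = 0 + l**2 = l**2)
T = -4 (T = 19 + (-1)**2*(-23) = 19 + 1*(-23) = 19 - 23 = -4)
T - 1*(-49597) = -4 - 1*(-49597) = -4 + 49597 = 49593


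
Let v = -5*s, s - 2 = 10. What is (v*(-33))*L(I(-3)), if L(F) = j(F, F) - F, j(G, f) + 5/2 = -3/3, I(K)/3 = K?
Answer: 10890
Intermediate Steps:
I(K) = 3*K
j(G, f) = -7/2 (j(G, f) = -5/2 - 3/3 = -5/2 - 3*⅓ = -5/2 - 1 = -7/2)
s = 12 (s = 2 + 10 = 12)
L(F) = -7/2 - F
v = -60 (v = -5*12 = -60)
(v*(-33))*L(I(-3)) = (-60*(-33))*(-7/2 - 3*(-3)) = 1980*(-7/2 - 1*(-9)) = 1980*(-7/2 + 9) = 1980*(11/2) = 10890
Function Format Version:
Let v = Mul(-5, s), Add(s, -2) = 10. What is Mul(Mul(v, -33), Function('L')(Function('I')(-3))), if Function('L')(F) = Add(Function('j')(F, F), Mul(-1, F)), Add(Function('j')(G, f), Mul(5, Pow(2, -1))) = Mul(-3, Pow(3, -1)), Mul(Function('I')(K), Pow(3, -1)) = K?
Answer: 10890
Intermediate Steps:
Function('I')(K) = Mul(3, K)
Function('j')(G, f) = Rational(-7, 2) (Function('j')(G, f) = Add(Rational(-5, 2), Mul(-3, Pow(3, -1))) = Add(Rational(-5, 2), Mul(-3, Rational(1, 3))) = Add(Rational(-5, 2), -1) = Rational(-7, 2))
s = 12 (s = Add(2, 10) = 12)
Function('L')(F) = Add(Rational(-7, 2), Mul(-1, F))
v = -60 (v = Mul(-5, 12) = -60)
Mul(Mul(v, -33), Function('L')(Function('I')(-3))) = Mul(Mul(-60, -33), Add(Rational(-7, 2), Mul(-1, Mul(3, -3)))) = Mul(1980, Add(Rational(-7, 2), Mul(-1, -9))) = Mul(1980, Add(Rational(-7, 2), 9)) = Mul(1980, Rational(11, 2)) = 10890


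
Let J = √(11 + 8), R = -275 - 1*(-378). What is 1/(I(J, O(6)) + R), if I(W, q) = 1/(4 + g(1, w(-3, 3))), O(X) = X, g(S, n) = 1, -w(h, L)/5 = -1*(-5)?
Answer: 5/516 ≈ 0.0096899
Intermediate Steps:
w(h, L) = -25 (w(h, L) = -(-5)*(-5) = -5*5 = -25)
R = 103 (R = -275 + 378 = 103)
J = √19 ≈ 4.3589
I(W, q) = ⅕ (I(W, q) = 1/(4 + 1) = 1/5 = ⅕)
1/(I(J, O(6)) + R) = 1/(⅕ + 103) = 1/(516/5) = 5/516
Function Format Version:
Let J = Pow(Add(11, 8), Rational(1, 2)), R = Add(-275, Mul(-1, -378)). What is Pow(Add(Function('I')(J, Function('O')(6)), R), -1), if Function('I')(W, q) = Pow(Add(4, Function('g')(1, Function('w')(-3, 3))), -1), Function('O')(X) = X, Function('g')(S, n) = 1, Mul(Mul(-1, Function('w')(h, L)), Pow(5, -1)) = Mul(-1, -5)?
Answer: Rational(5, 516) ≈ 0.0096899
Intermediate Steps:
Function('w')(h, L) = -25 (Function('w')(h, L) = Mul(-5, Mul(-1, -5)) = Mul(-5, 5) = -25)
R = 103 (R = Add(-275, 378) = 103)
J = Pow(19, Rational(1, 2)) ≈ 4.3589
Function('I')(W, q) = Rational(1, 5) (Function('I')(W, q) = Pow(Add(4, 1), -1) = Pow(5, -1) = Rational(1, 5))
Pow(Add(Function('I')(J, Function('O')(6)), R), -1) = Pow(Add(Rational(1, 5), 103), -1) = Pow(Rational(516, 5), -1) = Rational(5, 516)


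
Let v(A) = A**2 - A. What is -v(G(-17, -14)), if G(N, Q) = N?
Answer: -306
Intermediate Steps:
-v(G(-17, -14)) = -(-17)*(-1 - 17) = -(-17)*(-18) = -1*306 = -306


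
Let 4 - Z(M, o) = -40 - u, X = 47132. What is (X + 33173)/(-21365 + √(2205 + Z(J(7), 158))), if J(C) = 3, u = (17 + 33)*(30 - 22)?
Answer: -1715716325/456460576 - 80305*√2649/456460576 ≈ -3.7678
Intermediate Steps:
u = 400 (u = 50*8 = 400)
Z(M, o) = 444 (Z(M, o) = 4 - (-40 - 1*400) = 4 - (-40 - 400) = 4 - 1*(-440) = 4 + 440 = 444)
(X + 33173)/(-21365 + √(2205 + Z(J(7), 158))) = (47132 + 33173)/(-21365 + √(2205 + 444)) = 80305/(-21365 + √2649)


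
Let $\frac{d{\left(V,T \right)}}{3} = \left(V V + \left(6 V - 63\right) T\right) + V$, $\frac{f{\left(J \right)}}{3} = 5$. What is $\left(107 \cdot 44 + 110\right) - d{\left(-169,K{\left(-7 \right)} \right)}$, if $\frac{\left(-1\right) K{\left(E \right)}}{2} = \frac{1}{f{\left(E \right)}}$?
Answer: $- \frac{403944}{5} \approx -80789.0$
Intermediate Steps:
$f{\left(J \right)} = 15$ ($f{\left(J \right)} = 3 \cdot 5 = 15$)
$K{\left(E \right)} = - \frac{2}{15}$
$d{\left(V,T \right)} = 3 V + 3 V^{2} + 3 T \left(-63 + 6 V\right)$ ($d{\left(V,T \right)} = 3 \left(\left(V V + \left(6 V - 63\right) T\right) + V\right) = 3 \left(\left(V^{2} + \left(-63 + 6 V\right) T\right) + V\right) = 3 \left(\left(V^{2} + T \left(-63 + 6 V\right)\right) + V\right) = 3 \left(V + V^{2} + T \left(-63 + 6 V\right)\right) = 3 V + 3 V^{2} + 3 T \left(-63 + 6 V\right)$)
$\left(107 \cdot 44 + 110\right) - d{\left(-169,K{\left(-7 \right)} \right)} = \left(107 \cdot 44 + 110\right) - \left(\left(-189\right) \left(- \frac{2}{15}\right) + 3 \left(-169\right) + 3 \left(-169\right)^{2} + 18 \left(- \frac{2}{15}\right) \left(-169\right)\right) = \left(4708 + 110\right) - \left(\frac{126}{5} - 507 + 3 \cdot 28561 + \frac{2028}{5}\right) = 4818 - \left(\frac{126}{5} - 507 + 85683 + \frac{2028}{5}\right) = 4818 - \frac{428034}{5} = - \frac{403944}{5}$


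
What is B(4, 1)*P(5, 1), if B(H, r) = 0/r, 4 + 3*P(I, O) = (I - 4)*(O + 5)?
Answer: 0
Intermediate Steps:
P(I, O) = -4/3 + (-4 + I)*(5 + O)/3 (P(I, O) = -4/3 + ((I - 4)*(O + 5))/3 = -4/3 + ((-4 + I)*(5 + O))/3 = -4/3 + (-4 + I)*(5 + O)/3)
B(H, r) = 0
B(4, 1)*P(5, 1) = 0*(-8 - 4/3*1 + (5/3)*5 + (⅓)*5*1) = 0*(-8 - 4/3 + 25/3 + 5/3) = 0*(⅔) = 0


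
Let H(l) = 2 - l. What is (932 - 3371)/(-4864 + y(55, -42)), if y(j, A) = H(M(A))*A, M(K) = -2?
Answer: 2439/5032 ≈ 0.48470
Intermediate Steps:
y(j, A) = 4*A (y(j, A) = (2 - 1*(-2))*A = (2 + 2)*A = 4*A)
(932 - 3371)/(-4864 + y(55, -42)) = (932 - 3371)/(-4864 + 4*(-42)) = -2439/(-4864 - 168) = -2439/(-5032) = -2439*(-1/5032) = 2439/5032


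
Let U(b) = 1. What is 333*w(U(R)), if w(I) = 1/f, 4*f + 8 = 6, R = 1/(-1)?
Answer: -666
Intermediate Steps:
R = -1
f = -½ (f = -2 + (¼)*6 = -2 + 3/2 = -½ ≈ -0.50000)
w(I) = -2 (w(I) = 1/(-½) = -2)
333*w(U(R)) = 333*(-2) = -666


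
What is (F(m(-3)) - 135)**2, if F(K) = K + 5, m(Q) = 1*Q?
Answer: 17689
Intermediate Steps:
m(Q) = Q
F(K) = 5 + K
(F(m(-3)) - 135)**2 = ((5 - 3) - 135)**2 = (2 - 135)**2 = (-133)**2 = 17689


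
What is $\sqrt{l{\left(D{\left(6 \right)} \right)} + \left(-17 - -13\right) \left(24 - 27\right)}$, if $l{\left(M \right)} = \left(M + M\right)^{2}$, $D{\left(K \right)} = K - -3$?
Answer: $4 \sqrt{21} \approx 18.33$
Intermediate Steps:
$D{\left(K \right)} = 3 + K$ ($D{\left(K \right)} = K + 3 = 3 + K$)
$l{\left(M \right)} = 4 M^{2}$ ($l{\left(M \right)} = \left(2 M\right)^{2} = 4 M^{2}$)
$\sqrt{l{\left(D{\left(6 \right)} \right)} + \left(-17 - -13\right) \left(24 - 27\right)} = \sqrt{4 \left(3 + 6\right)^{2} + \left(-17 - -13\right) \left(24 - 27\right)} = \sqrt{4 \cdot 9^{2} + \left(-17 + 13\right) \left(-3\right)} = \sqrt{4 \cdot 81 - -12} = \sqrt{324 + 12} = \sqrt{336} = 4 \sqrt{21}$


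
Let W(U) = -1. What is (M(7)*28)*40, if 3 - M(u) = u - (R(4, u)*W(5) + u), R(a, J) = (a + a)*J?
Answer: -59360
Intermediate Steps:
R(a, J) = 2*J*a (R(a, J) = (2*a)*J = 2*J*a)
M(u) = 3 - 8*u (M(u) = 3 - (u - ((2*u*4)*(-1) + u)) = 3 - (u - ((8*u)*(-1) + u)) = 3 - (u - (-8*u + u)) = 3 - (u - (-7)*u) = 3 - (u + 7*u) = 3 - 8*u)
(M(7)*28)*40 = ((3 - 8*7)*28)*40 = ((3 - 56)*28)*40 = -53*28*40 = -1484*40 = -59360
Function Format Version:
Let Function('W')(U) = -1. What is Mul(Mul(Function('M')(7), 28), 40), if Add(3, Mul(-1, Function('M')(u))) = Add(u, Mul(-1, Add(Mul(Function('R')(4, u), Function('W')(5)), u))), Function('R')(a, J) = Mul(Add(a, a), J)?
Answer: -59360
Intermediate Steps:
Function('R')(a, J) = Mul(2, J, a) (Function('R')(a, J) = Mul(Mul(2, a), J) = Mul(2, J, a))
Function('M')(u) = Add(3, Mul(-8, u)) (Function('M')(u) = Add(3, Mul(-1, Add(u, Mul(-1, Add(Mul(Mul(2, u, 4), -1), u))))) = Add(3, Mul(-1, Add(u, Mul(-1, Add(Mul(Mul(8, u), -1), u))))) = Add(3, Mul(-1, Add(u, Mul(-1, Add(Mul(-8, u), u))))) = Add(3, Mul(-1, Add(u, Mul(-1, Mul(-7, u))))) = Add(3, Mul(-1, Add(u, Mul(7, u)))) = Add(3, Mul(-1, Mul(8, u))) = Add(3, Mul(-8, u)))
Mul(Mul(Function('M')(7), 28), 40) = Mul(Mul(Add(3, Mul(-8, 7)), 28), 40) = Mul(Mul(Add(3, -56), 28), 40) = Mul(Mul(-53, 28), 40) = Mul(-1484, 40) = -59360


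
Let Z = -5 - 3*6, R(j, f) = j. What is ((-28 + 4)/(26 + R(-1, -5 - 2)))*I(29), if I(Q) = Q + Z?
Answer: -144/25 ≈ -5.7600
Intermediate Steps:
Z = -23 (Z = -5 - 18 = -23)
I(Q) = -23 + Q (I(Q) = Q - 23 = -23 + Q)
((-28 + 4)/(26 + R(-1, -5 - 2)))*I(29) = ((-28 + 4)/(26 - 1))*(-23 + 29) = -24/25*6 = -144/25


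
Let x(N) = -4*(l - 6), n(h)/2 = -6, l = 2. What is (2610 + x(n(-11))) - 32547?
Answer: -29921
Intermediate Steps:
n(h) = -12 (n(h) = 2*(-6) = -12)
x(N) = 16 (x(N) = -4*(2 - 6) = -4*(-4) = 16)
(2610 + x(n(-11))) - 32547 = (2610 + 16) - 32547 = 2626 - 32547 = -29921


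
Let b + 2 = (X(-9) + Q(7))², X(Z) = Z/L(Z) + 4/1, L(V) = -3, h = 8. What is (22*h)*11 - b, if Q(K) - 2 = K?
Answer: 1682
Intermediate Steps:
X(Z) = 4 - Z/3 (X(Z) = Z/(-3) + 4/1 = Z*(-⅓) + 4*1 = -Z/3 + 4 = 4 - Z/3)
Q(K) = 2 + K
b = 254 (b = -2 + ((4 - ⅓*(-9)) + (2 + 7))² = -2 + ((4 + 3) + 9)² = -2 + (7 + 9)² = -2 + 16² = -2 + 256 = 254)
(22*h)*11 - b = (22*8)*11 - 1*254 = 176*11 - 254 = 1936 - 254 = 1682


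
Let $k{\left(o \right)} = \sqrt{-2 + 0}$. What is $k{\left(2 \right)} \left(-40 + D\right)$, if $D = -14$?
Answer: $- 54 i \sqrt{2} \approx - 76.368 i$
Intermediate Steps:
$k{\left(o \right)} = i \sqrt{2}$ ($k{\left(o \right)} = \sqrt{-2} = i \sqrt{2}$)
$k{\left(2 \right)} \left(-40 + D\right) = i \sqrt{2} \left(-40 - 14\right) = i \sqrt{2} \left(-54\right) = - 54 i \sqrt{2}$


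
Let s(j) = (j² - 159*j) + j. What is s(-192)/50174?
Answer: 33600/25087 ≈ 1.3393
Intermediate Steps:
s(j) = j² - 158*j
s(-192)/50174 = -192*(-158 - 192)/50174 = -192*(-350)*(1/50174) = 67200*(1/50174) = 33600/25087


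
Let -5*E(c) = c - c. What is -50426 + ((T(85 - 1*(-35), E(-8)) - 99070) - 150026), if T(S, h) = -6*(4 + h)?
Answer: -299546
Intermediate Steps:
E(c) = 0 (E(c) = -(c - c)/5 = -1/5*0 = 0)
T(S, h) = -24 - 6*h
-50426 + ((T(85 - 1*(-35), E(-8)) - 99070) - 150026) = -50426 + (((-24 - 6*0) - 99070) - 150026) = -50426 + (((-24 + 0) - 99070) - 150026) = -50426 + ((-24 - 99070) - 150026) = -50426 + (-99094 - 150026) = -50426 - 249120 = -299546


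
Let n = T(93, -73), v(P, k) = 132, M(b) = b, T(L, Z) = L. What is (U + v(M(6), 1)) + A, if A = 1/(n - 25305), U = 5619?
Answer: 144994211/25212 ≈ 5751.0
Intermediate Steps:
n = 93
A = -1/25212 (A = 1/(93 - 25305) = 1/(-25212) = -1/25212 ≈ -3.9664e-5)
(U + v(M(6), 1)) + A = (5619 + 132) - 1/25212 = 5751 - 1/25212 = 144994211/25212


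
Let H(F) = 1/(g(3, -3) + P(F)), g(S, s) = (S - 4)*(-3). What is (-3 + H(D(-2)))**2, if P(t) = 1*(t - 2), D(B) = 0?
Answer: 4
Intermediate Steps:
g(S, s) = 12 - 3*S (g(S, s) = (-4 + S)*(-3) = 12 - 3*S)
P(t) = -2 + t (P(t) = 1*(-2 + t) = -2 + t)
H(F) = 1/(1 + F) (H(F) = 1/((12 - 3*3) + (-2 + F)) = 1/((12 - 9) + (-2 + F)) = 1/(3 + (-2 + F)) = 1/(1 + F))
(-3 + H(D(-2)))**2 = (-3 + 1/(1 + 0))**2 = (-3 + 1/1)**2 = (-3 + 1)**2 = (-2)**2 = 4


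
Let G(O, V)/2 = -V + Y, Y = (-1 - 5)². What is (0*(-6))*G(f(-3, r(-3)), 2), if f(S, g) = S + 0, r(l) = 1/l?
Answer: 0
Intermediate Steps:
Y = 36 (Y = (-6)² = 36)
f(S, g) = S
G(O, V) = 72 - 2*V (G(O, V) = 2*(-V + 36) = 2*(36 - V) = 72 - 2*V)
(0*(-6))*G(f(-3, r(-3)), 2) = (0*(-6))*(72 - 2*2) = 0*(72 - 4) = 0*68 = 0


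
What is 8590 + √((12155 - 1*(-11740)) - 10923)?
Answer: 8590 + 2*√3243 ≈ 8703.9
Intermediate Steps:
8590 + √((12155 - 1*(-11740)) - 10923) = 8590 + √((12155 + 11740) - 10923) = 8590 + √(23895 - 10923) = 8590 + √12972 = 8590 + 2*√3243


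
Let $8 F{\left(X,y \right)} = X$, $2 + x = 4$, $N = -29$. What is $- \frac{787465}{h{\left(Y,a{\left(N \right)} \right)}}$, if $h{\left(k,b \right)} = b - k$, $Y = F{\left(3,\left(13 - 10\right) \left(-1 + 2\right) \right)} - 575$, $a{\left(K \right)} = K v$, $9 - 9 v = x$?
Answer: $- \frac{56697480}{39749} \approx -1426.4$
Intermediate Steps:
$x = 2$ ($x = -2 + 4 = 2$)
$F{\left(X,y \right)} = \frac{X}{8}$
$v = \frac{7}{9}$ ($v = 1 - \frac{2}{9} = \frac{7}{9} \approx 0.77778$)
$a{\left(K \right)} = \frac{7 K}{9}$ ($a{\left(K \right)} = K \frac{7}{9} = \frac{7 K}{9}$)
$Y = - \frac{4597}{8}$ ($Y = \frac{1}{8} \cdot 3 - 575 = \frac{3}{8} - 575 = - \frac{4597}{8} \approx -574.63$)
$- \frac{787465}{h{\left(Y,a{\left(N \right)} \right)}} = - \frac{787465}{\frac{7}{9} \left(-29\right) - - \frac{4597}{8}} = - \frac{787465}{- \frac{203}{9} + \frac{4597}{8}} = - \frac{787465}{\frac{39749}{72}} = \left(-787465\right) \frac{72}{39749} = - \frac{56697480}{39749}$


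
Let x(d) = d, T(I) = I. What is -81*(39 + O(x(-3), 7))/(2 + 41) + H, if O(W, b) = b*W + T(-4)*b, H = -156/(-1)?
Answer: 7518/43 ≈ 174.84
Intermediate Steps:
H = 156 (H = -156*(-1) = -26*(-6) = 156)
O(W, b) = -4*b + W*b (O(W, b) = b*W - 4*b = W*b - 4*b = -4*b + W*b)
-81*(39 + O(x(-3), 7))/(2 + 41) + H = -81*(39 + 7*(-4 - 3))/(2 + 41) + 156 = -81*(39 + 7*(-7))/43 + 156 = -81*(39 - 49)/43 + 156 = -(-810)/43 + 156 = -81*(-10/43) + 156 = 810/43 + 156 = 7518/43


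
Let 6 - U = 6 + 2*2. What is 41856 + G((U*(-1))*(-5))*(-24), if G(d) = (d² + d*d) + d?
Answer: 23136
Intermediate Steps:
U = -4 (U = 6 - (6 + 2*2) = 6 - (6 + 4) = 6 - 1*10 = 6 - 10 = -4)
G(d) = d + 2*d² (G(d) = (d² + d²) + d = 2*d² + d = d + 2*d²)
41856 + G((U*(-1))*(-5))*(-24) = 41856 + ((-4*(-1)*(-5))*(1 + 2*(-4*(-1)*(-5))))*(-24) = 41856 + ((4*(-5))*(1 + 2*(4*(-5))))*(-24) = 41856 - 20*(1 + 2*(-20))*(-24) = 41856 - 20*(1 - 40)*(-24) = 41856 - 20*(-39)*(-24) = 41856 + 780*(-24) = 41856 - 18720 = 23136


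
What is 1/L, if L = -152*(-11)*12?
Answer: 1/20064 ≈ 4.9840e-5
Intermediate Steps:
L = 20064 (L = -38*(-44)*12 = 1672*12 = 20064)
1/L = 1/20064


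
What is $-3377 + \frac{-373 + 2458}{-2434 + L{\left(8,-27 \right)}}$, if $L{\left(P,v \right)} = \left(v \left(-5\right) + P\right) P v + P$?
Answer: $- \frac{112503463}{33314} \approx -3377.1$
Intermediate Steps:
$L{\left(P,v \right)} = P + P v \left(P - 5 v\right)$ ($L{\left(P,v \right)} = \left(- 5 v + P\right) P v + P = \left(P - 5 v\right) P v + P = P \left(P - 5 v\right) v + P = P v \left(P - 5 v\right) + P = P + P v \left(P - 5 v\right)$)
$-3377 + \frac{-373 + 2458}{-2434 + L{\left(8,-27 \right)}} = -3377 + \frac{-373 + 2458}{-2434 + 8 \left(1 - 5 \left(-27\right)^{2} + 8 \left(-27\right)\right)} = -3377 + \frac{2085}{-2434 + 8 \left(1 - 3645 - 216\right)} = -3377 + \frac{2085}{-2434 + 8 \left(-3860\right)} = -3377 + \frac{2085}{-2434 - 30880} = -3377 + \frac{2085}{-33314} = -3377 + 2085 \left(- \frac{1}{33314}\right) = -3377 - \frac{2085}{33314} = - \frac{112503463}{33314}$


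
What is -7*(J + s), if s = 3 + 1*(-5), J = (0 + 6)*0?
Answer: 14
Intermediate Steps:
J = 0 (J = 6*0 = 0)
s = -2 (s = 3 - 5 = -2)
-7*(J + s) = -7*(0 - 2) = -7*(-2) = 14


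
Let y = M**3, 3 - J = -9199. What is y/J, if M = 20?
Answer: 4000/4601 ≈ 0.86938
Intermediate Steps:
J = 9202 (J = 3 - 1*(-9199) = 3 + 9199 = 9202)
y = 8000 (y = 20**3 = 8000)
y/J = 8000/9202 = 8000*(1/9202) = 4000/4601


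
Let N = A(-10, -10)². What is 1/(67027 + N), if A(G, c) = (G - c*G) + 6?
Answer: 1/77843 ≈ 1.2846e-5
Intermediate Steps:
A(G, c) = 6 + G - G*c (A(G, c) = (G - G*c) + 6 = 6 + G - G*c)
N = 10816 (N = (6 - 10 - 1*(-10)*(-10))² = (6 - 10 - 100)² = (-104)² = 10816)
1/(67027 + N) = 1/(67027 + 10816) = 1/77843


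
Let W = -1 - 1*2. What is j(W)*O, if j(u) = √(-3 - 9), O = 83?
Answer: 166*I*√3 ≈ 287.52*I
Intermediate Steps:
W = -3 (W = -1 - 2 = -3)
j(u) = 2*I*√3 (j(u) = √(-12) = 2*I*√3)
j(W)*O = (2*I*√3)*83 = 166*I*√3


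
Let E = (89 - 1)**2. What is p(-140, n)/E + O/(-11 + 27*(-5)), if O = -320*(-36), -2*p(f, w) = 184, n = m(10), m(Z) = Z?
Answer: -11153039/141328 ≈ -78.916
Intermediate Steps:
n = 10
p(f, w) = -92 (p(f, w) = -1/2*184 = -92)
O = 11520
E = 7744 (E = 88**2 = 7744)
p(-140, n)/E + O/(-11 + 27*(-5)) = -92/7744 + 11520/(-11 + 27*(-5)) = -92*1/7744 + 11520/(-11 - 135) = -23/1936 + 11520/(-146) = -23/1936 + 11520*(-1/146) = -23/1936 - 5760/73 = -11153039/141328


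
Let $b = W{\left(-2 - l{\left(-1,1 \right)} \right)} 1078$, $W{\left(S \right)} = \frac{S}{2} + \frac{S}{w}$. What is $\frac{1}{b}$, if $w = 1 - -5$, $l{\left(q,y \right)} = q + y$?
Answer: $- \frac{3}{4312} \approx -0.00069573$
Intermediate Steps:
$w = 6$ ($w = 1 + 5 = 6$)
$W{\left(S \right)} = \frac{2 S}{3}$ ($W{\left(S \right)} = \frac{S}{2} + \frac{S}{6} = \frac{2 S}{3}$)
$b = - \frac{4312}{3}$ ($b = \frac{2 \left(-2 - \left(-1 + 1\right)\right)}{3} \cdot 1078 = \frac{2 \left(-2 - 0\right)}{3} \cdot 1078 = \frac{2 \left(-2 + 0\right)}{3} \cdot 1078 = \frac{2}{3} \left(-2\right) 1078 = \left(- \frac{4}{3}\right) 1078 = - \frac{4312}{3} \approx -1437.3$)
$\frac{1}{b} = \frac{1}{- \frac{4312}{3}} = - \frac{3}{4312}$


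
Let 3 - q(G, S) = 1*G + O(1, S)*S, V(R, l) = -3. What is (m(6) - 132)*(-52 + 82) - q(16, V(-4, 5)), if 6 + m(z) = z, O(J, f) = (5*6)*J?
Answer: -4037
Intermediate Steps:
O(J, f) = 30*J
m(z) = -6 + z
q(G, S) = 3 - G - 30*S (q(G, S) = 3 - (1*G + (30*1)*S) = 3 - (G + 30*S) = 3 + (-G - 30*S) = 3 - G - 30*S)
(m(6) - 132)*(-52 + 82) - q(16, V(-4, 5)) = ((-6 + 6) - 132)*(-52 + 82) - (3 - 1*16 - 30*(-3)) = (0 - 132)*30 - (3 - 16 + 90) = -132*30 - 1*77 = -3960 - 77 = -4037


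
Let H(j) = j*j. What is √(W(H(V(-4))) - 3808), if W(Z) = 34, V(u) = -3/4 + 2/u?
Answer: I*√3774 ≈ 61.433*I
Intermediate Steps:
V(u) = -¾ + 2/u (V(u) = -3*¼ + 2/u = -¾ + 2/u)
H(j) = j²
√(W(H(V(-4))) - 3808) = √(34 - 3808) = √(-3774) = I*√3774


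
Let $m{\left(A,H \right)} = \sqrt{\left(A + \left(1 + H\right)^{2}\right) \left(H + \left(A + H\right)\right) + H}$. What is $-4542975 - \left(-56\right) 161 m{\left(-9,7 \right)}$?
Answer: $-4542975 + 9016 \sqrt{282} \approx -4.3916 \cdot 10^{6}$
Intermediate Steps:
$m{\left(A,H \right)} = \sqrt{H + \left(A + \left(1 + H\right)^{2}\right) \left(A + 2 H\right)}$ ($m{\left(A,H \right)} = \sqrt{\left(A + \left(1 + H\right)^{2}\right) \left(A + 2 H\right) + H} = \sqrt{H + \left(A + \left(1 + H\right)^{2}\right) \left(A + 2 H\right)}$)
$-4542975 - \left(-56\right) 161 m{\left(-9,7 \right)} = -4542975 - \left(-56\right) 161 \sqrt{7 + \left(-9\right)^{2} - 9 \left(1 + 7\right)^{2} + 2 \left(-9\right) 7 + 2 \cdot 7 \left(1 + 7\right)^{2}} = -4542975 - - 9016 \sqrt{7 + 81 - 9 \cdot 8^{2} - 126 + 2 \cdot 7 \cdot 8^{2}} = -4542975 - - 9016 \sqrt{7 + 81 - 576 - 126 + 2 \cdot 7 \cdot 64} = -4542975 - - 9016 \sqrt{7 + 81 - 576 - 126 + 896} = -4542975 - - 9016 \sqrt{282} = -4542975 + 9016 \sqrt{282}$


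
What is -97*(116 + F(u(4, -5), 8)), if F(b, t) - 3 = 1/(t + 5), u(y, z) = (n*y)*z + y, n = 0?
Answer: -150156/13 ≈ -11550.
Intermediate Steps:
u(y, z) = y (u(y, z) = (0*y)*z + y = 0*z + y = 0 + y = y)
F(b, t) = 3 + 1/(5 + t) (F(b, t) = 3 + 1/(t + 5) = 3 + 1/(5 + t))
-97*(116 + F(u(4, -5), 8)) = -97*(116 + (16 + 3*8)/(5 + 8)) = -97*(116 + (16 + 24)/13) = -97*(116 + (1/13)*40) = -97*(116 + 40/13) = -97*1548/13 = -150156/13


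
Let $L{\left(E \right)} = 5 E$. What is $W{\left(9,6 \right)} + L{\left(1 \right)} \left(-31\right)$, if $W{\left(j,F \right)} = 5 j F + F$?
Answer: $121$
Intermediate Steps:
$W{\left(j,F \right)} = F + 5 F j$ ($W{\left(j,F \right)} = 5 F j + F = F + 5 F j$)
$W{\left(9,6 \right)} + L{\left(1 \right)} \left(-31\right) = 6 \left(1 + 5 \cdot 9\right) + 5 \cdot 1 \left(-31\right) = 6 \left(1 + 45\right) + 5 \left(-31\right) = 6 \cdot 46 - 155 = 276 - 155 = 121$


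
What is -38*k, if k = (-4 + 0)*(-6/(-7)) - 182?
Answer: 49324/7 ≈ 7046.3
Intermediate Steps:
k = -1298/7 (k = -(-24)*(-1)/7 - 182 = -4*6/7 - 182 = -24/7 - 182 = -1298/7 ≈ -185.43)
-38*k = -38*(-1298/7) = 49324/7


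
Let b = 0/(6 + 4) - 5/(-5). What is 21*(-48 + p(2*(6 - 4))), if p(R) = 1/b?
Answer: -987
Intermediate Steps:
b = 1 (b = 0/10 - 5*(-⅕) = 0*(⅒) + 1 = 0 + 1 = 1)
p(R) = 1 (p(R) = 1/1 = 1)
21*(-48 + p(2*(6 - 4))) = 21*(-48 + 1) = 21*(-47) = -987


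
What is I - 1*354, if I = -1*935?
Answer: -1289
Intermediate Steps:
I = -935
I - 1*354 = -935 - 1*354 = -935 - 354 = -1289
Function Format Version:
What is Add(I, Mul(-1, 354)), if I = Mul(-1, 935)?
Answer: -1289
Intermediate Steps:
I = -935
Add(I, Mul(-1, 354)) = Add(-935, Mul(-1, 354)) = Add(-935, -354) = -1289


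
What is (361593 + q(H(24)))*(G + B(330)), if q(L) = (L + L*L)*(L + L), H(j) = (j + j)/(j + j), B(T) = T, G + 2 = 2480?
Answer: 1015364376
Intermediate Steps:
G = 2478 (G = -2 + 2480 = 2478)
H(j) = 1 (H(j) = (2*j)/((2*j)) = (2*j)*(1/(2*j)) = 1)
q(L) = 2*L*(L + L**2) (q(L) = (L + L**2)*(2*L) = 2*L*(L + L**2))
(361593 + q(H(24)))*(G + B(330)) = (361593 + 2*1**2*(1 + 1))*(2478 + 330) = (361593 + 2*1*2)*2808 = (361593 + 4)*2808 = 361597*2808 = 1015364376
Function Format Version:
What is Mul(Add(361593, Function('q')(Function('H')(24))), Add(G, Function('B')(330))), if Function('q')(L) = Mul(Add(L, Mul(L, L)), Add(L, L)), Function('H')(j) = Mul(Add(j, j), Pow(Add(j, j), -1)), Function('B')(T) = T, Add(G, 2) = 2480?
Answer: 1015364376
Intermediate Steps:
G = 2478 (G = Add(-2, 2480) = 2478)
Function('H')(j) = 1 (Function('H')(j) = Mul(Mul(2, j), Pow(Mul(2, j), -1)) = Mul(Mul(2, j), Mul(Rational(1, 2), Pow(j, -1))) = 1)
Function('q')(L) = Mul(2, L, Add(L, Pow(L, 2))) (Function('q')(L) = Mul(Add(L, Pow(L, 2)), Mul(2, L)) = Mul(2, L, Add(L, Pow(L, 2))))
Mul(Add(361593, Function('q')(Function('H')(24))), Add(G, Function('B')(330))) = Mul(Add(361593, Mul(2, Pow(1, 2), Add(1, 1))), Add(2478, 330)) = Mul(Add(361593, Mul(2, 1, 2)), 2808) = Mul(Add(361593, 4), 2808) = Mul(361597, 2808) = 1015364376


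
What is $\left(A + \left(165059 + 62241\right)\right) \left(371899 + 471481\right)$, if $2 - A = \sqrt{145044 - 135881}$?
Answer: $191701960760 - 5903660 \sqrt{187} \approx 1.9162 \cdot 10^{11}$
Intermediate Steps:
$A = 2 - 7 \sqrt{187}$ ($A = 2 - \sqrt{145044 - 135881} = 2 - \sqrt{9163} = 2 - 7 \sqrt{187} \approx -93.724$)
$\left(A + \left(165059 + 62241\right)\right) \left(371899 + 471481\right) = \left(\left(2 - 7 \sqrt{187}\right) + \left(165059 + 62241\right)\right) \left(371899 + 471481\right) = \left(\left(2 - 7 \sqrt{187}\right) + 227300\right) 843380 = \left(227302 - 7 \sqrt{187}\right) 843380 = 191701960760 - 5903660 \sqrt{187}$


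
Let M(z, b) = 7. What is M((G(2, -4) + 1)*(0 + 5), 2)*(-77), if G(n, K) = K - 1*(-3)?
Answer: -539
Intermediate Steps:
G(n, K) = 3 + K (G(n, K) = K + 3 = 3 + K)
M((G(2, -4) + 1)*(0 + 5), 2)*(-77) = 7*(-77) = -539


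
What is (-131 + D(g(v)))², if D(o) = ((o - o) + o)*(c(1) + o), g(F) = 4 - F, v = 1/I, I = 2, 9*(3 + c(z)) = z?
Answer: 21520321/1296 ≈ 16605.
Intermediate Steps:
c(z) = -3 + z/9
v = ½ (v = 1/2 = ½ ≈ 0.50000)
D(o) = o*(-26/9 + o) (D(o) = ((o - o) + o)*((-3 + (⅑)*1) + o) = (0 + o)*((-3 + ⅑) + o) = o*(-26/9 + o))
(-131 + D(g(v)))² = (-131 + (4 - 1*½)*(-26 + 9*(4 - 1*½))/9)² = (-131 + (4 - ½)*(-26 + 9*(4 - ½))/9)² = (-131 + (⅑)*(7/2)*(-26 + 9*(7/2)))² = (-131 + (⅑)*(7/2)*(-26 + 63/2))² = (-131 + (⅑)*(7/2)*(11/2))² = (-131 + 77/36)² = (-4639/36)² = 21520321/1296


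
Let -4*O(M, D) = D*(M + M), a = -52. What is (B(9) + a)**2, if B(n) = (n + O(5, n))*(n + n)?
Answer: 87025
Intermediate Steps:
O(M, D) = -D*M/2 (O(M, D) = -D*(M + M)/4 = -D*2*M/4 = -D*M/2)
B(n) = -3*n**2 (B(n) = (n - 1/2*n*5)*(n + n) = (n - 5*n/2)*(2*n) = (-3*n/2)*(2*n) = -3*n**2)
(B(9) + a)**2 = (-3*9**2 - 52)**2 = (-3*81 - 52)**2 = (-243 - 52)**2 = (-295)**2 = 87025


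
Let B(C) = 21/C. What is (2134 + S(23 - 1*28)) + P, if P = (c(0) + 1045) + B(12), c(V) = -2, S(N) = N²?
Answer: 12815/4 ≈ 3203.8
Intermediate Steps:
P = 4179/4 (P = (-2 + 1045) + 21/12 = 1043 + 21*(1/12) = 1043 + 7/4 = 4179/4 ≈ 1044.8)
(2134 + S(23 - 1*28)) + P = (2134 + (23 - 1*28)²) + 4179/4 = (2134 + (23 - 28)²) + 4179/4 = (2134 + (-5)²) + 4179/4 = (2134 + 25) + 4179/4 = 2159 + 4179/4 = 12815/4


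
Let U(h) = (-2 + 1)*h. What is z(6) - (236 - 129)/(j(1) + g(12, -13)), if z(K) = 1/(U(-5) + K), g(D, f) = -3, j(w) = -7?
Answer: 1187/110 ≈ 10.791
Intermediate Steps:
U(h) = -h
z(K) = 1/(5 + K) (z(K) = 1/(-1*(-5) + K) = 1/(5 + K))
z(6) - (236 - 129)/(j(1) + g(12, -13)) = 1/(5 + 6) - (236 - 129)/(-7 - 3) = 1/11 - 107/(-10) = 1/11 - 107*(-1)/10 = 1/11 - 1*(-107/10) = 1/11 + 107/10 = 1187/110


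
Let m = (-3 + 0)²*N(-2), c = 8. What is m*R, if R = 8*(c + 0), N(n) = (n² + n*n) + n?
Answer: 3456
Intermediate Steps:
N(n) = n + 2*n² (N(n) = (n² + n²) + n = 2*n² + n = n + 2*n²)
R = 64 (R = 8*(8 + 0) = 8*8 = 64)
m = 54 (m = (-3 + 0)²*(-2*(1 + 2*(-2))) = (-3)²*(-2*(1 - 4)) = 9*(-2*(-3)) = 9*6 = 54)
m*R = 54*64 = 3456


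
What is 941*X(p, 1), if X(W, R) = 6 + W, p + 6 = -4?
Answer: -3764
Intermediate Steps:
p = -10 (p = -6 - 4 = -10)
941*X(p, 1) = 941*(6 - 10) = 941*(-4) = -3764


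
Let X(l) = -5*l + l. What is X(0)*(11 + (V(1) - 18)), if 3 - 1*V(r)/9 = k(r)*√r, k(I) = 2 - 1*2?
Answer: 0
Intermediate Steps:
k(I) = 0 (k(I) = 2 - 2 = 0)
V(r) = 27 (V(r) = 27 - 0*√r = 27 - 9*0 = 27 + 0 = 27)
X(l) = -4*l
X(0)*(11 + (V(1) - 18)) = (-4*0)*(11 + (27 - 18)) = 0*(11 + 9) = 0*20 = 0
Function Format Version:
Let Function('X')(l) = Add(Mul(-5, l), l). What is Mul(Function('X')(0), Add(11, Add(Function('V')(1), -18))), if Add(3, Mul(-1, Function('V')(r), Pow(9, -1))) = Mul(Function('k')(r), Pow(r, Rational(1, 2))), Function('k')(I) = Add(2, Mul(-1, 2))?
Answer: 0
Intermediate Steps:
Function('k')(I) = 0 (Function('k')(I) = Add(2, -2) = 0)
Function('V')(r) = 27 (Function('V')(r) = Add(27, Mul(-9, Mul(0, Pow(r, Rational(1, 2))))) = Add(27, Mul(-9, 0)) = Add(27, 0) = 27)
Function('X')(l) = Mul(-4, l)
Mul(Function('X')(0), Add(11, Add(Function('V')(1), -18))) = Mul(Mul(-4, 0), Add(11, Add(27, -18))) = Mul(0, Add(11, 9)) = Mul(0, 20) = 0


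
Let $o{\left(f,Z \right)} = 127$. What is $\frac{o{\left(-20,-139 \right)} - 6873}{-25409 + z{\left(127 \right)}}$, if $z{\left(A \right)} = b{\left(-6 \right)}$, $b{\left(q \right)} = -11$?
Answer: $\frac{3373}{12710} \approx 0.26538$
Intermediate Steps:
$z{\left(A \right)} = -11$
$\frac{o{\left(-20,-139 \right)} - 6873}{-25409 + z{\left(127 \right)}} = \frac{127 - 6873}{-25409 - 11} = - \frac{6746}{-25420} = \left(-6746\right) \left(- \frac{1}{25420}\right) = \frac{3373}{12710}$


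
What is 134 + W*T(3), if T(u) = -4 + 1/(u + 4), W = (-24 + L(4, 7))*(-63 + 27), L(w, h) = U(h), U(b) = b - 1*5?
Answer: -20446/7 ≈ -2920.9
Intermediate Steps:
U(b) = -5 + b (U(b) = b - 5 = -5 + b)
L(w, h) = -5 + h
W = 792 (W = (-24 + (-5 + 7))*(-63 + 27) = (-24 + 2)*(-36) = -22*(-36) = 792)
T(u) = -4 + 1/(4 + u)
134 + W*T(3) = 134 + 792*((-15 - 4*3)/(4 + 3)) = 134 + 792*((-15 - 12)/7) = 134 + 792*((⅐)*(-27)) = 134 + 792*(-27/7) = 134 - 21384/7 = -20446/7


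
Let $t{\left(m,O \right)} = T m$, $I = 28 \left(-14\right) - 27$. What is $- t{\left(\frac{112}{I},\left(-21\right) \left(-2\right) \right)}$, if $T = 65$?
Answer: $\frac{7280}{419} \approx 17.375$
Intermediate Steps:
$I = -419$ ($I = -392 - 27 = -419$)
$t{\left(m,O \right)} = 65 m$
$- t{\left(\frac{112}{I},\left(-21\right) \left(-2\right) \right)} = - 65 \frac{112}{-419} = - 65 \cdot 112 \left(- \frac{1}{419}\right) = - \frac{65 \left(-112\right)}{419} = \left(-1\right) \left(- \frac{7280}{419}\right) = \frac{7280}{419}$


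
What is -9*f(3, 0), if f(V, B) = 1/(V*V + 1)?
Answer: -9/10 ≈ -0.90000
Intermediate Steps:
f(V, B) = 1/(1 + V**2) (f(V, B) = 1/(V**2 + 1) = 1/(1 + V**2))
-9*f(3, 0) = -9/(1 + 3**2) = -9/(1 + 9) = -9/10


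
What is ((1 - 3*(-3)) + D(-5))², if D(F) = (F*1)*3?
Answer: 25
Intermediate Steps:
D(F) = 3*F (D(F) = F*3 = 3*F)
((1 - 3*(-3)) + D(-5))² = ((1 - 3*(-3)) + 3*(-5))² = ((1 + 9) - 15)² = (10 - 15)² = (-5)² = 25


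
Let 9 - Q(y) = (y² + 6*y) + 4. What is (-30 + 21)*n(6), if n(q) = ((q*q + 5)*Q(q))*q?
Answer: 148338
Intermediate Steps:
Q(y) = 5 - y² - 6*y (Q(y) = 9 - ((y² + 6*y) + 4) = 9 - (4 + y² + 6*y) = 9 + (-4 - y² - 6*y) = 5 - y² - 6*y)
n(q) = q*(5 + q²)*(5 - q² - 6*q) (n(q) = ((q*q + 5)*(5 - q² - 6*q))*q = ((q² + 5)*(5 - q² - 6*q))*q = ((5 + q²)*(5 - q² - 6*q))*q = q*(5 + q²)*(5 - q² - 6*q))
(-30 + 21)*n(6) = (-30 + 21)*(6*(25 - 1*6⁴ - 30*6 - 6*6³)) = -54*(25 - 1*1296 - 180 - 6*216) = -54*(25 - 1296 - 180 - 1296) = -54*(-2747) = -9*(-16482) = 148338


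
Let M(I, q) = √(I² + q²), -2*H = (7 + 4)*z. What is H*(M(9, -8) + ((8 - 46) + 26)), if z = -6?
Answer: -396 + 33*√145 ≈ 1.3726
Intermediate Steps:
H = 33 (H = -(7 + 4)*(-6)/2 = -11*(-6)/2 = -½*(-66) = 33)
H*(M(9, -8) + ((8 - 46) + 26)) = 33*(√(9² + (-8)²) + ((8 - 46) + 26)) = 33*(√(81 + 64) + (-38 + 26)) = 33*(√145 - 12) = 33*(-12 + √145) = -396 + 33*√145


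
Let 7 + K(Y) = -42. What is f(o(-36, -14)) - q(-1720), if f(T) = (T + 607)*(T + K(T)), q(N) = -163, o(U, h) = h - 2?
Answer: -38252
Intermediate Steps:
K(Y) = -49 (K(Y) = -7 - 42 = -49)
o(U, h) = -2 + h
f(T) = (-49 + T)*(607 + T) (f(T) = (T + 607)*(T - 49) = (607 + T)*(-49 + T) = (-49 + T)*(607 + T))
f(o(-36, -14)) - q(-1720) = (-29743 + (-2 - 14)² + 558*(-2 - 14)) - 1*(-163) = (-29743 + (-16)² + 558*(-16)) + 163 = (-29743 + 256 - 8928) + 163 = -38415 + 163 = -38252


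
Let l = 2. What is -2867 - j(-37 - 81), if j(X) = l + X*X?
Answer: -16793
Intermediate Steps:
j(X) = 2 + X**2 (j(X) = 2 + X*X = 2 + X**2)
-2867 - j(-37 - 81) = -2867 - (2 + (-37 - 81)**2) = -2867 - (2 + (-118)**2) = -2867 - (2 + 13924) = -2867 - 1*13926 = -2867 - 13926 = -16793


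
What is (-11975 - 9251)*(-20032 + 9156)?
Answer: 230853976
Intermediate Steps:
(-11975 - 9251)*(-20032 + 9156) = -21226*(-10876) = 230853976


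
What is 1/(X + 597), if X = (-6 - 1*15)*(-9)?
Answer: 1/786 ≈ 0.0012723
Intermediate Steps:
X = 189 (X = (-6 - 15)*(-9) = -21*(-9) = 189)
1/(X + 597) = 1/(189 + 597) = 1/786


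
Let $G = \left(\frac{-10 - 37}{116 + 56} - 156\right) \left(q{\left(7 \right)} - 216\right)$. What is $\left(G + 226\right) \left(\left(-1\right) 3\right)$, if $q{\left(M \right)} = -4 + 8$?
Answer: $- \frac{4302915}{43} \approx -1.0007 \cdot 10^{5}$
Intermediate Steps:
$q{\left(M \right)} = 4$
$G = \frac{1424587}{43}$ ($G = \left(\frac{-10 - 37}{116 + 56} - 156\right) \left(4 - 216\right) = \left(- \frac{47}{172} - 156\right) \left(-212\right) = \left(- \frac{26879}{172}\right) \left(-212\right) = \frac{1424587}{43} \approx 33130.0$)
$\left(G + 226\right) \left(\left(-1\right) 3\right) = \left(\frac{1424587}{43} + 226\right) \left(\left(-1\right) 3\right) = \frac{1434305}{43} \left(-3\right) = - \frac{4302915}{43}$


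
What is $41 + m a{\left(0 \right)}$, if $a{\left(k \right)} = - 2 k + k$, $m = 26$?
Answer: $41$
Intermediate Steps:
$a{\left(k \right)} = - k$
$41 + m a{\left(0 \right)} = 41 + 26 \left(\left(-1\right) 0\right) = 41 + 26 \cdot 0 = 41 + 0 = 41$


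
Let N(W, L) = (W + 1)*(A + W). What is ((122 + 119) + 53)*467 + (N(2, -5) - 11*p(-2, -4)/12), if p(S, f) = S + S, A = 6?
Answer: 411977/3 ≈ 1.3733e+5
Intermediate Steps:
p(S, f) = 2*S
N(W, L) = (1 + W)*(6 + W) (N(W, L) = (W + 1)*(6 + W) = (1 + W)*(6 + W))
((122 + 119) + 53)*467 + (N(2, -5) - 11*p(-2, -4)/12) = ((122 + 119) + 53)*467 + ((6 + 2² + 7*2) - 11*2*(-2)/12) = (241 + 53)*467 + ((6 + 4 + 14) - (-44)/12) = 294*467 + (24 - 11*(-⅓)) = 137298 + (24 + 11/3) = 137298 + 83/3 = 411977/3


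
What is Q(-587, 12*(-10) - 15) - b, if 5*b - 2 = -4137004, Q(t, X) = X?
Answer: 4136327/5 ≈ 8.2727e+5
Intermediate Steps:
b = -4137002/5 (b = ⅖ + (⅕)*(-4137004) = ⅖ - 4137004/5 = -4137002/5 ≈ -8.2740e+5)
Q(-587, 12*(-10) - 15) - b = (12*(-10) - 15) - 1*(-4137002/5) = (-120 - 15) + 4137002/5 = -135 + 4137002/5 = 4136327/5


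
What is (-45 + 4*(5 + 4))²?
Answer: 81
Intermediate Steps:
(-45 + 4*(5 + 4))² = (-45 + 4*9)² = (-45 + 36)² = (-9)² = 81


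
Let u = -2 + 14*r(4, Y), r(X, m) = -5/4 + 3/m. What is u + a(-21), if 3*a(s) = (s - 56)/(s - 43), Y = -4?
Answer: -5683/192 ≈ -29.599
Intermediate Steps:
r(X, m) = -5/4 + 3/m (r(X, m) = -5*1/4 + 3/m = -5/4 + 3/m)
a(s) = (-56 + s)/(3*(-43 + s)) (a(s) = ((s - 56)/(s - 43))/3 = ((-56 + s)/(-43 + s))/3 = (-56 + s)/(3*(-43 + s)))
u = -30 (u = -2 + 14*(-5/4 + 3/(-4)) = -2 + 14*(-5/4 + 3*(-1/4)) = -2 + 14*(-5/4 - 3/4) = -2 + 14*(-2) = -2 - 28 = -30)
u + a(-21) = -30 + (-56 - 21)/(3*(-43 - 21)) = -30 + (1/3)*(-77)/(-64) = -30 + (1/3)*(-1/64)*(-77) = -30 + 77/192 = -5683/192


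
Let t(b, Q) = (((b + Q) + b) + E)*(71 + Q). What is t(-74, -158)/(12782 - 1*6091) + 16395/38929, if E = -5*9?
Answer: 1298473818/260473939 ≈ 4.9850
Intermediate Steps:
E = -45
t(b, Q) = (71 + Q)*(-45 + Q + 2*b) (t(b, Q) = (((b + Q) + b) - 45)*(71 + Q) = (((Q + b) + b) - 45)*(71 + Q) = ((Q + 2*b) - 45)*(71 + Q) = (-45 + Q + 2*b)*(71 + Q) = (71 + Q)*(-45 + Q + 2*b))
t(-74, -158)/(12782 - 1*6091) + 16395/38929 = (-3195 + (-158)**2 + 26*(-158) + 142*(-74) + 2*(-158)*(-74))/(12782 - 1*6091) + 16395/38929 = (-3195 + 24964 - 4108 - 10508 + 23384)/(12782 - 6091) + 16395*(1/38929) = 30537/6691 + 16395/38929 = 1298473818/260473939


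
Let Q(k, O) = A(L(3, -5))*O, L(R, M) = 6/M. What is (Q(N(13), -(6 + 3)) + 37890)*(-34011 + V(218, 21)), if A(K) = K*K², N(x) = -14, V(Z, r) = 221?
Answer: -32020715052/25 ≈ -1.2808e+9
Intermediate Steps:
A(K) = K³
Q(k, O) = -216*O/125 (Q(k, O) = (6/(-5))³*O = (6*(-⅕))³*O = (-6/5)³*O = -216*O/125)
(Q(N(13), -(6 + 3)) + 37890)*(-34011 + V(218, 21)) = (-(-216)*(6 + 3)/125 + 37890)*(-34011 + 221) = (-(-216)*9/125 + 37890)*(-33790) = (-216/125*(-9) + 37890)*(-33790) = (1944/125 + 37890)*(-33790) = (4738194/125)*(-33790) = -32020715052/25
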